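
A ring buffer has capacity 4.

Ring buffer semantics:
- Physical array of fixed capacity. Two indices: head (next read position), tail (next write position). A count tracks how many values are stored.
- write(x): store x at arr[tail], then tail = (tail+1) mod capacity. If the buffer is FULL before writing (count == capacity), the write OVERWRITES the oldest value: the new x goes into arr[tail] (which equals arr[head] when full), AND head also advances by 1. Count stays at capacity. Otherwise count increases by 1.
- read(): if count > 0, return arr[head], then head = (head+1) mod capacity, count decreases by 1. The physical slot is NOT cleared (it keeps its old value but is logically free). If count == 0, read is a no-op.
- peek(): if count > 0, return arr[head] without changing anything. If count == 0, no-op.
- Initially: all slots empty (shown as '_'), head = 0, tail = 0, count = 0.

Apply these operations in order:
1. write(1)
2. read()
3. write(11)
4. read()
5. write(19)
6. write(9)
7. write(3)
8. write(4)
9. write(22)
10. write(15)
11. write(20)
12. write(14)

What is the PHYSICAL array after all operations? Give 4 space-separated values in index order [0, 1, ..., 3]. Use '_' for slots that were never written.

Answer: 20 14 22 15

Derivation:
After op 1 (write(1)): arr=[1 _ _ _] head=0 tail=1 count=1
After op 2 (read()): arr=[1 _ _ _] head=1 tail=1 count=0
After op 3 (write(11)): arr=[1 11 _ _] head=1 tail=2 count=1
After op 4 (read()): arr=[1 11 _ _] head=2 tail=2 count=0
After op 5 (write(19)): arr=[1 11 19 _] head=2 tail=3 count=1
After op 6 (write(9)): arr=[1 11 19 9] head=2 tail=0 count=2
After op 7 (write(3)): arr=[3 11 19 9] head=2 tail=1 count=3
After op 8 (write(4)): arr=[3 4 19 9] head=2 tail=2 count=4
After op 9 (write(22)): arr=[3 4 22 9] head=3 tail=3 count=4
After op 10 (write(15)): arr=[3 4 22 15] head=0 tail=0 count=4
After op 11 (write(20)): arr=[20 4 22 15] head=1 tail=1 count=4
After op 12 (write(14)): arr=[20 14 22 15] head=2 tail=2 count=4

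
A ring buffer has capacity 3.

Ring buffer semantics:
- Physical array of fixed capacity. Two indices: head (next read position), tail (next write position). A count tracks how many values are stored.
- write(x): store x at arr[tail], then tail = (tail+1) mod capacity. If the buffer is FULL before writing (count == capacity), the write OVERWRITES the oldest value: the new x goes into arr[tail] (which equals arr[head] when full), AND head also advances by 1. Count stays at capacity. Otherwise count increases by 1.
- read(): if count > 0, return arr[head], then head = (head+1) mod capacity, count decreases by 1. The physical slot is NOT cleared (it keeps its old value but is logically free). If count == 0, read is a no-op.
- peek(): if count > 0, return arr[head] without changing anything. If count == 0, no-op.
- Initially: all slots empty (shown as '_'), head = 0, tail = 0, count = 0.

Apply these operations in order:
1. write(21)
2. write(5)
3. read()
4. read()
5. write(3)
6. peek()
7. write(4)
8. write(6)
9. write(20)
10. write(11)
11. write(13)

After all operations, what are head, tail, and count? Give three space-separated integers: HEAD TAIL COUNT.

Answer: 2 2 3

Derivation:
After op 1 (write(21)): arr=[21 _ _] head=0 tail=1 count=1
After op 2 (write(5)): arr=[21 5 _] head=0 tail=2 count=2
After op 3 (read()): arr=[21 5 _] head=1 tail=2 count=1
After op 4 (read()): arr=[21 5 _] head=2 tail=2 count=0
After op 5 (write(3)): arr=[21 5 3] head=2 tail=0 count=1
After op 6 (peek()): arr=[21 5 3] head=2 tail=0 count=1
After op 7 (write(4)): arr=[4 5 3] head=2 tail=1 count=2
After op 8 (write(6)): arr=[4 6 3] head=2 tail=2 count=3
After op 9 (write(20)): arr=[4 6 20] head=0 tail=0 count=3
After op 10 (write(11)): arr=[11 6 20] head=1 tail=1 count=3
After op 11 (write(13)): arr=[11 13 20] head=2 tail=2 count=3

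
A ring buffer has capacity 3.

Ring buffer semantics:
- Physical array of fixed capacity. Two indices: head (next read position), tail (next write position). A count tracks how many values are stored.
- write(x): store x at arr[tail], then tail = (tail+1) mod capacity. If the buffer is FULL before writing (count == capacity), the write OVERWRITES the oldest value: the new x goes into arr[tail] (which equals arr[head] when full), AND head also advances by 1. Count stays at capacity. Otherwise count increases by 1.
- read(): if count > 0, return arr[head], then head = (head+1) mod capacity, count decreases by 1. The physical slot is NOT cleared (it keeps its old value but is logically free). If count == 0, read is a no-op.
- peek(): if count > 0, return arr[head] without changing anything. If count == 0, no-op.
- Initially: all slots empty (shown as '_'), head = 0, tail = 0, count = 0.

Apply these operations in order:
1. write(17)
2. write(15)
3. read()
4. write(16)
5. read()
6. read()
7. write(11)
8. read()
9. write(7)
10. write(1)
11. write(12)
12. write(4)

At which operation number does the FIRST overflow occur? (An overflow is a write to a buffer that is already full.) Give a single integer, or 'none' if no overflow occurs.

After op 1 (write(17)): arr=[17 _ _] head=0 tail=1 count=1
After op 2 (write(15)): arr=[17 15 _] head=0 tail=2 count=2
After op 3 (read()): arr=[17 15 _] head=1 tail=2 count=1
After op 4 (write(16)): arr=[17 15 16] head=1 tail=0 count=2
After op 5 (read()): arr=[17 15 16] head=2 tail=0 count=1
After op 6 (read()): arr=[17 15 16] head=0 tail=0 count=0
After op 7 (write(11)): arr=[11 15 16] head=0 tail=1 count=1
After op 8 (read()): arr=[11 15 16] head=1 tail=1 count=0
After op 9 (write(7)): arr=[11 7 16] head=1 tail=2 count=1
After op 10 (write(1)): arr=[11 7 1] head=1 tail=0 count=2
After op 11 (write(12)): arr=[12 7 1] head=1 tail=1 count=3
After op 12 (write(4)): arr=[12 4 1] head=2 tail=2 count=3

Answer: 12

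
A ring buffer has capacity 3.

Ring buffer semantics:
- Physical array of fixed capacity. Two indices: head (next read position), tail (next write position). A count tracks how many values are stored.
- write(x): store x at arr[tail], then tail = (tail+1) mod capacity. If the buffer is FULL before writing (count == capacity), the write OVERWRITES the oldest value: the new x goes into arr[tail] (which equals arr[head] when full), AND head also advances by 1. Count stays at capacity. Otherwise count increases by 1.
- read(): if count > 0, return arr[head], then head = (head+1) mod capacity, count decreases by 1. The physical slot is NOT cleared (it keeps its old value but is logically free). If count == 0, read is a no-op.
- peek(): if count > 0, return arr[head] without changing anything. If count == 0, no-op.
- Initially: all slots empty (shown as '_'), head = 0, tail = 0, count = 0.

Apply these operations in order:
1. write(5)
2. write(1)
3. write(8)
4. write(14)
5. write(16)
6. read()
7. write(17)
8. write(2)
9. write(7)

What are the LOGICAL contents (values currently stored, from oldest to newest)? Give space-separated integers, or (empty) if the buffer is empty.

Answer: 17 2 7

Derivation:
After op 1 (write(5)): arr=[5 _ _] head=0 tail=1 count=1
After op 2 (write(1)): arr=[5 1 _] head=0 tail=2 count=2
After op 3 (write(8)): arr=[5 1 8] head=0 tail=0 count=3
After op 4 (write(14)): arr=[14 1 8] head=1 tail=1 count=3
After op 5 (write(16)): arr=[14 16 8] head=2 tail=2 count=3
After op 6 (read()): arr=[14 16 8] head=0 tail=2 count=2
After op 7 (write(17)): arr=[14 16 17] head=0 tail=0 count=3
After op 8 (write(2)): arr=[2 16 17] head=1 tail=1 count=3
After op 9 (write(7)): arr=[2 7 17] head=2 tail=2 count=3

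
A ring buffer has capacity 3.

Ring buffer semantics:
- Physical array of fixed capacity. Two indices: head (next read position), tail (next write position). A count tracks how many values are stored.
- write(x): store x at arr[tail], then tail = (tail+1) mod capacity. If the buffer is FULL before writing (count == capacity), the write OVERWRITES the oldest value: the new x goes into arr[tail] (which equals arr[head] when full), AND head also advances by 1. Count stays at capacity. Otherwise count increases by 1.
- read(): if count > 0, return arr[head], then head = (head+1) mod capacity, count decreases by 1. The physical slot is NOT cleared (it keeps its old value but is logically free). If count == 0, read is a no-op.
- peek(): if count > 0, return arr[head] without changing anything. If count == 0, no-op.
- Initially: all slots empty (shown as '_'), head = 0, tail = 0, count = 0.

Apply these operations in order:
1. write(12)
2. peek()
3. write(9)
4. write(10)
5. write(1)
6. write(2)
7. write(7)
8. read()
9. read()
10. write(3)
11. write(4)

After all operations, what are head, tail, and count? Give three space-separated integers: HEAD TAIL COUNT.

After op 1 (write(12)): arr=[12 _ _] head=0 tail=1 count=1
After op 2 (peek()): arr=[12 _ _] head=0 tail=1 count=1
After op 3 (write(9)): arr=[12 9 _] head=0 tail=2 count=2
After op 4 (write(10)): arr=[12 9 10] head=0 tail=0 count=3
After op 5 (write(1)): arr=[1 9 10] head=1 tail=1 count=3
After op 6 (write(2)): arr=[1 2 10] head=2 tail=2 count=3
After op 7 (write(7)): arr=[1 2 7] head=0 tail=0 count=3
After op 8 (read()): arr=[1 2 7] head=1 tail=0 count=2
After op 9 (read()): arr=[1 2 7] head=2 tail=0 count=1
After op 10 (write(3)): arr=[3 2 7] head=2 tail=1 count=2
After op 11 (write(4)): arr=[3 4 7] head=2 tail=2 count=3

Answer: 2 2 3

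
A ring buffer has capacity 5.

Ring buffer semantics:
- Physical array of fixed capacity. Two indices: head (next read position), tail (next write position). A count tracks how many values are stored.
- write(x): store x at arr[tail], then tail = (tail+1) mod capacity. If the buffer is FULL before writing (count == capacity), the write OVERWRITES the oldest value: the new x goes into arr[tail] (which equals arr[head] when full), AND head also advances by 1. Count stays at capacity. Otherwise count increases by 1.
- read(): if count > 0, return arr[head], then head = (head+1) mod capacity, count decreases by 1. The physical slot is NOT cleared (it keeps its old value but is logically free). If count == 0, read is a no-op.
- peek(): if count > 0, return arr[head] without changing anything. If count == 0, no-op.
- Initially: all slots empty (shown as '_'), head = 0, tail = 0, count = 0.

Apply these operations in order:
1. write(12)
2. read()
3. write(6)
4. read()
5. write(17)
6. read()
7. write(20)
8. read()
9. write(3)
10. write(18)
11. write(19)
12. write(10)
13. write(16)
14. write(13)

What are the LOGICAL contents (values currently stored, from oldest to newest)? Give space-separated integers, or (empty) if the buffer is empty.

After op 1 (write(12)): arr=[12 _ _ _ _] head=0 tail=1 count=1
After op 2 (read()): arr=[12 _ _ _ _] head=1 tail=1 count=0
After op 3 (write(6)): arr=[12 6 _ _ _] head=1 tail=2 count=1
After op 4 (read()): arr=[12 6 _ _ _] head=2 tail=2 count=0
After op 5 (write(17)): arr=[12 6 17 _ _] head=2 tail=3 count=1
After op 6 (read()): arr=[12 6 17 _ _] head=3 tail=3 count=0
After op 7 (write(20)): arr=[12 6 17 20 _] head=3 tail=4 count=1
After op 8 (read()): arr=[12 6 17 20 _] head=4 tail=4 count=0
After op 9 (write(3)): arr=[12 6 17 20 3] head=4 tail=0 count=1
After op 10 (write(18)): arr=[18 6 17 20 3] head=4 tail=1 count=2
After op 11 (write(19)): arr=[18 19 17 20 3] head=4 tail=2 count=3
After op 12 (write(10)): arr=[18 19 10 20 3] head=4 tail=3 count=4
After op 13 (write(16)): arr=[18 19 10 16 3] head=4 tail=4 count=5
After op 14 (write(13)): arr=[18 19 10 16 13] head=0 tail=0 count=5

Answer: 18 19 10 16 13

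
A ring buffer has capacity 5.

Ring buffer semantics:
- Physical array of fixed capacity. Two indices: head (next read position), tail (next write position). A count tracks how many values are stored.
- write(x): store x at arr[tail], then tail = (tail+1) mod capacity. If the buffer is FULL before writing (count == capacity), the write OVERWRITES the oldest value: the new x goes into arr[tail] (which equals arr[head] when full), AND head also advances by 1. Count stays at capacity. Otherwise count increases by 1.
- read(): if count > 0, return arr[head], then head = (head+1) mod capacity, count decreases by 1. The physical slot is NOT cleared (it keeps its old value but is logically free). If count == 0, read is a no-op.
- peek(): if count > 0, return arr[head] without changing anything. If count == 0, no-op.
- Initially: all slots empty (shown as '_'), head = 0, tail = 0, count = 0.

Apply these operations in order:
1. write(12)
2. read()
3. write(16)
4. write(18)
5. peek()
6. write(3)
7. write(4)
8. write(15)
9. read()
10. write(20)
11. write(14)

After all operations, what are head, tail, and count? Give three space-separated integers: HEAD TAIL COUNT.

Answer: 3 3 5

Derivation:
After op 1 (write(12)): arr=[12 _ _ _ _] head=0 tail=1 count=1
After op 2 (read()): arr=[12 _ _ _ _] head=1 tail=1 count=0
After op 3 (write(16)): arr=[12 16 _ _ _] head=1 tail=2 count=1
After op 4 (write(18)): arr=[12 16 18 _ _] head=1 tail=3 count=2
After op 5 (peek()): arr=[12 16 18 _ _] head=1 tail=3 count=2
After op 6 (write(3)): arr=[12 16 18 3 _] head=1 tail=4 count=3
After op 7 (write(4)): arr=[12 16 18 3 4] head=1 tail=0 count=4
After op 8 (write(15)): arr=[15 16 18 3 4] head=1 tail=1 count=5
After op 9 (read()): arr=[15 16 18 3 4] head=2 tail=1 count=4
After op 10 (write(20)): arr=[15 20 18 3 4] head=2 tail=2 count=5
After op 11 (write(14)): arr=[15 20 14 3 4] head=3 tail=3 count=5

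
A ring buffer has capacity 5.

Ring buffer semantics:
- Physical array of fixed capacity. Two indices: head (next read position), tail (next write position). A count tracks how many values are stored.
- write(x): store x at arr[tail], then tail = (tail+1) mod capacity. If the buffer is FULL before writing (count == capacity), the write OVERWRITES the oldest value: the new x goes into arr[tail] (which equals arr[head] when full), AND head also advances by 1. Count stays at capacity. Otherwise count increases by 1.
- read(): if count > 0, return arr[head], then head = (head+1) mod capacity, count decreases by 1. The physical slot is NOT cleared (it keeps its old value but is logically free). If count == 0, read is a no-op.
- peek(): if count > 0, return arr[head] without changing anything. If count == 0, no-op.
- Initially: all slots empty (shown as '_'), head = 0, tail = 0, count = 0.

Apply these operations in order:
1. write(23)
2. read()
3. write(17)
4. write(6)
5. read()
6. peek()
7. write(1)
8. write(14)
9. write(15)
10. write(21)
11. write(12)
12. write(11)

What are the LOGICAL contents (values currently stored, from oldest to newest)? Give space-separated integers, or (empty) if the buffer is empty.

Answer: 14 15 21 12 11

Derivation:
After op 1 (write(23)): arr=[23 _ _ _ _] head=0 tail=1 count=1
After op 2 (read()): arr=[23 _ _ _ _] head=1 tail=1 count=0
After op 3 (write(17)): arr=[23 17 _ _ _] head=1 tail=2 count=1
After op 4 (write(6)): arr=[23 17 6 _ _] head=1 tail=3 count=2
After op 5 (read()): arr=[23 17 6 _ _] head=2 tail=3 count=1
After op 6 (peek()): arr=[23 17 6 _ _] head=2 tail=3 count=1
After op 7 (write(1)): arr=[23 17 6 1 _] head=2 tail=4 count=2
After op 8 (write(14)): arr=[23 17 6 1 14] head=2 tail=0 count=3
After op 9 (write(15)): arr=[15 17 6 1 14] head=2 tail=1 count=4
After op 10 (write(21)): arr=[15 21 6 1 14] head=2 tail=2 count=5
After op 11 (write(12)): arr=[15 21 12 1 14] head=3 tail=3 count=5
After op 12 (write(11)): arr=[15 21 12 11 14] head=4 tail=4 count=5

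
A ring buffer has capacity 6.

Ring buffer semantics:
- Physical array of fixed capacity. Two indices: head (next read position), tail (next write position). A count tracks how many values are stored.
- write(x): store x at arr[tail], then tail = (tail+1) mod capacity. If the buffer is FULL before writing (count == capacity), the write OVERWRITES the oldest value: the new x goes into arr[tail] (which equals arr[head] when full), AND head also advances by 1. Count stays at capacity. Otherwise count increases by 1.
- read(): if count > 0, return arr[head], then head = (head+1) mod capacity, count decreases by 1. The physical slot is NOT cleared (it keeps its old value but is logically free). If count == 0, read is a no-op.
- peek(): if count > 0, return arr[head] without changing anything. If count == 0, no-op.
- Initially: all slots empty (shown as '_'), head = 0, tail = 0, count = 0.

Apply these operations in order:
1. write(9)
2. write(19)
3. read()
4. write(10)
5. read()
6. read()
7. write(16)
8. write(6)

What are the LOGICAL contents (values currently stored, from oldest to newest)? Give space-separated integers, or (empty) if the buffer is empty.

Answer: 16 6

Derivation:
After op 1 (write(9)): arr=[9 _ _ _ _ _] head=0 tail=1 count=1
After op 2 (write(19)): arr=[9 19 _ _ _ _] head=0 tail=2 count=2
After op 3 (read()): arr=[9 19 _ _ _ _] head=1 tail=2 count=1
After op 4 (write(10)): arr=[9 19 10 _ _ _] head=1 tail=3 count=2
After op 5 (read()): arr=[9 19 10 _ _ _] head=2 tail=3 count=1
After op 6 (read()): arr=[9 19 10 _ _ _] head=3 tail=3 count=0
After op 7 (write(16)): arr=[9 19 10 16 _ _] head=3 tail=4 count=1
After op 8 (write(6)): arr=[9 19 10 16 6 _] head=3 tail=5 count=2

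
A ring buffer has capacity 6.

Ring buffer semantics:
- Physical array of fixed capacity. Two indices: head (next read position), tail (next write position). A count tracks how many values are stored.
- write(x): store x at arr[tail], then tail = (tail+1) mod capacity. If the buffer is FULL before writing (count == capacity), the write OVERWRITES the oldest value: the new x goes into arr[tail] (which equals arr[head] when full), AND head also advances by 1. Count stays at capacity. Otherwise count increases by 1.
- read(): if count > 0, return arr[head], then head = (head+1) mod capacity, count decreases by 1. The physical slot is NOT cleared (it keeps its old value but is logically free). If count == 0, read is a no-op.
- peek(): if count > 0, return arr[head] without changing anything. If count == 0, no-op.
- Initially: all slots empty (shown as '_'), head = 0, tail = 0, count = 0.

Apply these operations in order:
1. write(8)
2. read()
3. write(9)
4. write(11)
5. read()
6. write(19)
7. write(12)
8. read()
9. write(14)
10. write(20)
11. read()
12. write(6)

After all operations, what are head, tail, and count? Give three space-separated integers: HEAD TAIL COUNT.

Answer: 4 2 4

Derivation:
After op 1 (write(8)): arr=[8 _ _ _ _ _] head=0 tail=1 count=1
After op 2 (read()): arr=[8 _ _ _ _ _] head=1 tail=1 count=0
After op 3 (write(9)): arr=[8 9 _ _ _ _] head=1 tail=2 count=1
After op 4 (write(11)): arr=[8 9 11 _ _ _] head=1 tail=3 count=2
After op 5 (read()): arr=[8 9 11 _ _ _] head=2 tail=3 count=1
After op 6 (write(19)): arr=[8 9 11 19 _ _] head=2 tail=4 count=2
After op 7 (write(12)): arr=[8 9 11 19 12 _] head=2 tail=5 count=3
After op 8 (read()): arr=[8 9 11 19 12 _] head=3 tail=5 count=2
After op 9 (write(14)): arr=[8 9 11 19 12 14] head=3 tail=0 count=3
After op 10 (write(20)): arr=[20 9 11 19 12 14] head=3 tail=1 count=4
After op 11 (read()): arr=[20 9 11 19 12 14] head=4 tail=1 count=3
After op 12 (write(6)): arr=[20 6 11 19 12 14] head=4 tail=2 count=4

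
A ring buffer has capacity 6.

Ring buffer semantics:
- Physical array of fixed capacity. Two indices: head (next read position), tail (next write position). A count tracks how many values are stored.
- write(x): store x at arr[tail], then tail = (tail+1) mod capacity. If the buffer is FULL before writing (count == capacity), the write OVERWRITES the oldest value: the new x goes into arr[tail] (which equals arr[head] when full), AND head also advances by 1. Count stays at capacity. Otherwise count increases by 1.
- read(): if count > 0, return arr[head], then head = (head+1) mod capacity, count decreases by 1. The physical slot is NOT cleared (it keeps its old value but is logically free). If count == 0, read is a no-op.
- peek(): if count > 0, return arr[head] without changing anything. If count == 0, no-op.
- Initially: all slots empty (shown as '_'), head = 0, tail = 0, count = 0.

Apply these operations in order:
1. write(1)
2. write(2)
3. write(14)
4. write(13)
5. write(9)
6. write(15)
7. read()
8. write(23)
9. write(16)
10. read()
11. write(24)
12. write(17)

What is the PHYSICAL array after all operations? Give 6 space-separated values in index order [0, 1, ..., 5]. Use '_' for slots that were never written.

Answer: 23 16 24 17 9 15

Derivation:
After op 1 (write(1)): arr=[1 _ _ _ _ _] head=0 tail=1 count=1
After op 2 (write(2)): arr=[1 2 _ _ _ _] head=0 tail=2 count=2
After op 3 (write(14)): arr=[1 2 14 _ _ _] head=0 tail=3 count=3
After op 4 (write(13)): arr=[1 2 14 13 _ _] head=0 tail=4 count=4
After op 5 (write(9)): arr=[1 2 14 13 9 _] head=0 tail=5 count=5
After op 6 (write(15)): arr=[1 2 14 13 9 15] head=0 tail=0 count=6
After op 7 (read()): arr=[1 2 14 13 9 15] head=1 tail=0 count=5
After op 8 (write(23)): arr=[23 2 14 13 9 15] head=1 tail=1 count=6
After op 9 (write(16)): arr=[23 16 14 13 9 15] head=2 tail=2 count=6
After op 10 (read()): arr=[23 16 14 13 9 15] head=3 tail=2 count=5
After op 11 (write(24)): arr=[23 16 24 13 9 15] head=3 tail=3 count=6
After op 12 (write(17)): arr=[23 16 24 17 9 15] head=4 tail=4 count=6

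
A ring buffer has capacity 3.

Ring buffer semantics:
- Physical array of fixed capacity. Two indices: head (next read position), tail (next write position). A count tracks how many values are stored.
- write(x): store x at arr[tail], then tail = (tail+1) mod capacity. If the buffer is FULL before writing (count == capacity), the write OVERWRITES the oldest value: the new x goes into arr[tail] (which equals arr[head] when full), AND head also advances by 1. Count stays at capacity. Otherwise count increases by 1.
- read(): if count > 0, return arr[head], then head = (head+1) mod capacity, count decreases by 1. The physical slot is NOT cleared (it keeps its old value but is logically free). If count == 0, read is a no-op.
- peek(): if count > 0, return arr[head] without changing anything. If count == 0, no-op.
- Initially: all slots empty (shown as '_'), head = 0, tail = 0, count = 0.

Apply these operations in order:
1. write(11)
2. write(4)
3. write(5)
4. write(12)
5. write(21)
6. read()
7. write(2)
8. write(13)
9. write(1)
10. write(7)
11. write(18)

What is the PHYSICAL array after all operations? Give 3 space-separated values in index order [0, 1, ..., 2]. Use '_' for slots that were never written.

After op 1 (write(11)): arr=[11 _ _] head=0 tail=1 count=1
After op 2 (write(4)): arr=[11 4 _] head=0 tail=2 count=2
After op 3 (write(5)): arr=[11 4 5] head=0 tail=0 count=3
After op 4 (write(12)): arr=[12 4 5] head=1 tail=1 count=3
After op 5 (write(21)): arr=[12 21 5] head=2 tail=2 count=3
After op 6 (read()): arr=[12 21 5] head=0 tail=2 count=2
After op 7 (write(2)): arr=[12 21 2] head=0 tail=0 count=3
After op 8 (write(13)): arr=[13 21 2] head=1 tail=1 count=3
After op 9 (write(1)): arr=[13 1 2] head=2 tail=2 count=3
After op 10 (write(7)): arr=[13 1 7] head=0 tail=0 count=3
After op 11 (write(18)): arr=[18 1 7] head=1 tail=1 count=3

Answer: 18 1 7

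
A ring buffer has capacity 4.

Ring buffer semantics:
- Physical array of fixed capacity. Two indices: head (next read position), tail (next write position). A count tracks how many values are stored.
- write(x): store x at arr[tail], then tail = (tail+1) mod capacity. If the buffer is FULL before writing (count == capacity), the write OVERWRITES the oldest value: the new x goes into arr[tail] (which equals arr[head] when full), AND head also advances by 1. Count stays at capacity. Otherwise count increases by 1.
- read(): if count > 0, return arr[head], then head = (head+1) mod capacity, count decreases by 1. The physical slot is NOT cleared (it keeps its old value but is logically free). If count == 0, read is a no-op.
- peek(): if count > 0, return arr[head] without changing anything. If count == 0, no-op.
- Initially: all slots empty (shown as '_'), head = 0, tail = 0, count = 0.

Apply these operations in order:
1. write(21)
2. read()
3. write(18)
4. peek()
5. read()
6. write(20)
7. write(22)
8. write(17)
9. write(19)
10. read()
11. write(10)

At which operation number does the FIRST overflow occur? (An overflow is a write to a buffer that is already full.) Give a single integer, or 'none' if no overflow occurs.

After op 1 (write(21)): arr=[21 _ _ _] head=0 tail=1 count=1
After op 2 (read()): arr=[21 _ _ _] head=1 tail=1 count=0
After op 3 (write(18)): arr=[21 18 _ _] head=1 tail=2 count=1
After op 4 (peek()): arr=[21 18 _ _] head=1 tail=2 count=1
After op 5 (read()): arr=[21 18 _ _] head=2 tail=2 count=0
After op 6 (write(20)): arr=[21 18 20 _] head=2 tail=3 count=1
After op 7 (write(22)): arr=[21 18 20 22] head=2 tail=0 count=2
After op 8 (write(17)): arr=[17 18 20 22] head=2 tail=1 count=3
After op 9 (write(19)): arr=[17 19 20 22] head=2 tail=2 count=4
After op 10 (read()): arr=[17 19 20 22] head=3 tail=2 count=3
After op 11 (write(10)): arr=[17 19 10 22] head=3 tail=3 count=4

Answer: none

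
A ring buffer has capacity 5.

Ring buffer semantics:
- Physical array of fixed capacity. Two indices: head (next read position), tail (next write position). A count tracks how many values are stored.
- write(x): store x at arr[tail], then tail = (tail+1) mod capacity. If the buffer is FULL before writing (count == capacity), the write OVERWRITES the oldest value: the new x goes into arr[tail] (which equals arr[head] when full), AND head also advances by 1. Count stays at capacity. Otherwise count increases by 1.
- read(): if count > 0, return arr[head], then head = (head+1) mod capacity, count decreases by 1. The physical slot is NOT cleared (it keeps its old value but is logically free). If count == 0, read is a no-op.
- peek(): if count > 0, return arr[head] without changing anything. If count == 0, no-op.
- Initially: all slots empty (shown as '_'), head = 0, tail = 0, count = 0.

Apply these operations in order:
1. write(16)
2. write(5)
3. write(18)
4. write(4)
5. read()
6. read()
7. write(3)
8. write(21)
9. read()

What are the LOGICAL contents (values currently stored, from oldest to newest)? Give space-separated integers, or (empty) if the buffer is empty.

After op 1 (write(16)): arr=[16 _ _ _ _] head=0 tail=1 count=1
After op 2 (write(5)): arr=[16 5 _ _ _] head=0 tail=2 count=2
After op 3 (write(18)): arr=[16 5 18 _ _] head=0 tail=3 count=3
After op 4 (write(4)): arr=[16 5 18 4 _] head=0 tail=4 count=4
After op 5 (read()): arr=[16 5 18 4 _] head=1 tail=4 count=3
After op 6 (read()): arr=[16 5 18 4 _] head=2 tail=4 count=2
After op 7 (write(3)): arr=[16 5 18 4 3] head=2 tail=0 count=3
After op 8 (write(21)): arr=[21 5 18 4 3] head=2 tail=1 count=4
After op 9 (read()): arr=[21 5 18 4 3] head=3 tail=1 count=3

Answer: 4 3 21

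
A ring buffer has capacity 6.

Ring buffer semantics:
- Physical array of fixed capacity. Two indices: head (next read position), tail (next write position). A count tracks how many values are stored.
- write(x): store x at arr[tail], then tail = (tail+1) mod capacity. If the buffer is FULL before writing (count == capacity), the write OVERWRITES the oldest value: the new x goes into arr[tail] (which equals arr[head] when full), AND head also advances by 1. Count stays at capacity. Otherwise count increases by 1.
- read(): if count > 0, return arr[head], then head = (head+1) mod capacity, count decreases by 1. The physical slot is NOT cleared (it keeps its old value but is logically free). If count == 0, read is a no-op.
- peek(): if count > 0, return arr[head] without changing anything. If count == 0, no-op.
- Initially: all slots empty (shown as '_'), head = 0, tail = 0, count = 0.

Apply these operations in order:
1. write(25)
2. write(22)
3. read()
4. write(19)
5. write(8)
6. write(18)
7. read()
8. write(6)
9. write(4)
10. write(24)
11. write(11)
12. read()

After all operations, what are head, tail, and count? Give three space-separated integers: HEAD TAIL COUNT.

After op 1 (write(25)): arr=[25 _ _ _ _ _] head=0 tail=1 count=1
After op 2 (write(22)): arr=[25 22 _ _ _ _] head=0 tail=2 count=2
After op 3 (read()): arr=[25 22 _ _ _ _] head=1 tail=2 count=1
After op 4 (write(19)): arr=[25 22 19 _ _ _] head=1 tail=3 count=2
After op 5 (write(8)): arr=[25 22 19 8 _ _] head=1 tail=4 count=3
After op 6 (write(18)): arr=[25 22 19 8 18 _] head=1 tail=5 count=4
After op 7 (read()): arr=[25 22 19 8 18 _] head=2 tail=5 count=3
After op 8 (write(6)): arr=[25 22 19 8 18 6] head=2 tail=0 count=4
After op 9 (write(4)): arr=[4 22 19 8 18 6] head=2 tail=1 count=5
After op 10 (write(24)): arr=[4 24 19 8 18 6] head=2 tail=2 count=6
After op 11 (write(11)): arr=[4 24 11 8 18 6] head=3 tail=3 count=6
After op 12 (read()): arr=[4 24 11 8 18 6] head=4 tail=3 count=5

Answer: 4 3 5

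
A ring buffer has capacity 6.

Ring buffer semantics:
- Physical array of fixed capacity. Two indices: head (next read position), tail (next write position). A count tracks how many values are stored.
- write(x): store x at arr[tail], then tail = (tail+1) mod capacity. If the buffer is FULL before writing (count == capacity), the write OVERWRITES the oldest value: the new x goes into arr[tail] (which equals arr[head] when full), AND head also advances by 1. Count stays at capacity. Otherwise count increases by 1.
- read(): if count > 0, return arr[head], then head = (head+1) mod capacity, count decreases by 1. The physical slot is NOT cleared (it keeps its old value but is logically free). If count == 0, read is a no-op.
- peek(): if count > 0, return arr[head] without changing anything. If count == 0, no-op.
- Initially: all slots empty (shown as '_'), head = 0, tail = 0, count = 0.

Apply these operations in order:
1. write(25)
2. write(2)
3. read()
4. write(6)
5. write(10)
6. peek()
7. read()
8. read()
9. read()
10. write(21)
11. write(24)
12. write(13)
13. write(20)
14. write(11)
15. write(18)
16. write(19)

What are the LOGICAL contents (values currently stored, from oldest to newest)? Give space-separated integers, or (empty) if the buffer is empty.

After op 1 (write(25)): arr=[25 _ _ _ _ _] head=0 tail=1 count=1
After op 2 (write(2)): arr=[25 2 _ _ _ _] head=0 tail=2 count=2
After op 3 (read()): arr=[25 2 _ _ _ _] head=1 tail=2 count=1
After op 4 (write(6)): arr=[25 2 6 _ _ _] head=1 tail=3 count=2
After op 5 (write(10)): arr=[25 2 6 10 _ _] head=1 tail=4 count=3
After op 6 (peek()): arr=[25 2 6 10 _ _] head=1 tail=4 count=3
After op 7 (read()): arr=[25 2 6 10 _ _] head=2 tail=4 count=2
After op 8 (read()): arr=[25 2 6 10 _ _] head=3 tail=4 count=1
After op 9 (read()): arr=[25 2 6 10 _ _] head=4 tail=4 count=0
After op 10 (write(21)): arr=[25 2 6 10 21 _] head=4 tail=5 count=1
After op 11 (write(24)): arr=[25 2 6 10 21 24] head=4 tail=0 count=2
After op 12 (write(13)): arr=[13 2 6 10 21 24] head=4 tail=1 count=3
After op 13 (write(20)): arr=[13 20 6 10 21 24] head=4 tail=2 count=4
After op 14 (write(11)): arr=[13 20 11 10 21 24] head=4 tail=3 count=5
After op 15 (write(18)): arr=[13 20 11 18 21 24] head=4 tail=4 count=6
After op 16 (write(19)): arr=[13 20 11 18 19 24] head=5 tail=5 count=6

Answer: 24 13 20 11 18 19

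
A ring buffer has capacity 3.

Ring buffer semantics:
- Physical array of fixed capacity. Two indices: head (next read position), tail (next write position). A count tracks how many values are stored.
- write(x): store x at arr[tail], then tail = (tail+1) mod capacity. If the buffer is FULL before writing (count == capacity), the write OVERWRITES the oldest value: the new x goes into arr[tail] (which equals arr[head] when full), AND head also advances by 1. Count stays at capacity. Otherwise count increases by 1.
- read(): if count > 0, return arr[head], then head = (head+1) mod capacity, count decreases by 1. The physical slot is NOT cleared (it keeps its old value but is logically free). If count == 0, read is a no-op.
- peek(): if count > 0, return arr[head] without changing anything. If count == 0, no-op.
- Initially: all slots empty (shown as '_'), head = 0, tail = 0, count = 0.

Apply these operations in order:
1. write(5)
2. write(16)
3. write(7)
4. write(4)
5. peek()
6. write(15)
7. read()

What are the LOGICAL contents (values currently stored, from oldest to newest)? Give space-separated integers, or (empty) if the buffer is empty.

After op 1 (write(5)): arr=[5 _ _] head=0 tail=1 count=1
After op 2 (write(16)): arr=[5 16 _] head=0 tail=2 count=2
After op 3 (write(7)): arr=[5 16 7] head=0 tail=0 count=3
After op 4 (write(4)): arr=[4 16 7] head=1 tail=1 count=3
After op 5 (peek()): arr=[4 16 7] head=1 tail=1 count=3
After op 6 (write(15)): arr=[4 15 7] head=2 tail=2 count=3
After op 7 (read()): arr=[4 15 7] head=0 tail=2 count=2

Answer: 4 15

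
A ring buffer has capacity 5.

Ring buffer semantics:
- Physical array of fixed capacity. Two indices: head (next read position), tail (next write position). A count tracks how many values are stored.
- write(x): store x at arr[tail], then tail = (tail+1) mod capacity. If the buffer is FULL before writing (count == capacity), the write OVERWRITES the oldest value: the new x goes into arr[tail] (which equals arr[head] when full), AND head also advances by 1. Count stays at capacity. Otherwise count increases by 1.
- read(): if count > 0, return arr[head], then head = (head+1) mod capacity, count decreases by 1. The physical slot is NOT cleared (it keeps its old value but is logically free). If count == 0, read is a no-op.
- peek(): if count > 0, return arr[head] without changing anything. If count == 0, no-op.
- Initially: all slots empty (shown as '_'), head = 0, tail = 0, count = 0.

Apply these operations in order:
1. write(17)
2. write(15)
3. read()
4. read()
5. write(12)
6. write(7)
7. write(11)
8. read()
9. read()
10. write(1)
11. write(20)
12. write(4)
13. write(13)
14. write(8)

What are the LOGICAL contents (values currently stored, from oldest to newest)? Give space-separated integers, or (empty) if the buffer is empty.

After op 1 (write(17)): arr=[17 _ _ _ _] head=0 tail=1 count=1
After op 2 (write(15)): arr=[17 15 _ _ _] head=0 tail=2 count=2
After op 3 (read()): arr=[17 15 _ _ _] head=1 tail=2 count=1
After op 4 (read()): arr=[17 15 _ _ _] head=2 tail=2 count=0
After op 5 (write(12)): arr=[17 15 12 _ _] head=2 tail=3 count=1
After op 6 (write(7)): arr=[17 15 12 7 _] head=2 tail=4 count=2
After op 7 (write(11)): arr=[17 15 12 7 11] head=2 tail=0 count=3
After op 8 (read()): arr=[17 15 12 7 11] head=3 tail=0 count=2
After op 9 (read()): arr=[17 15 12 7 11] head=4 tail=0 count=1
After op 10 (write(1)): arr=[1 15 12 7 11] head=4 tail=1 count=2
After op 11 (write(20)): arr=[1 20 12 7 11] head=4 tail=2 count=3
After op 12 (write(4)): arr=[1 20 4 7 11] head=4 tail=3 count=4
After op 13 (write(13)): arr=[1 20 4 13 11] head=4 tail=4 count=5
After op 14 (write(8)): arr=[1 20 4 13 8] head=0 tail=0 count=5

Answer: 1 20 4 13 8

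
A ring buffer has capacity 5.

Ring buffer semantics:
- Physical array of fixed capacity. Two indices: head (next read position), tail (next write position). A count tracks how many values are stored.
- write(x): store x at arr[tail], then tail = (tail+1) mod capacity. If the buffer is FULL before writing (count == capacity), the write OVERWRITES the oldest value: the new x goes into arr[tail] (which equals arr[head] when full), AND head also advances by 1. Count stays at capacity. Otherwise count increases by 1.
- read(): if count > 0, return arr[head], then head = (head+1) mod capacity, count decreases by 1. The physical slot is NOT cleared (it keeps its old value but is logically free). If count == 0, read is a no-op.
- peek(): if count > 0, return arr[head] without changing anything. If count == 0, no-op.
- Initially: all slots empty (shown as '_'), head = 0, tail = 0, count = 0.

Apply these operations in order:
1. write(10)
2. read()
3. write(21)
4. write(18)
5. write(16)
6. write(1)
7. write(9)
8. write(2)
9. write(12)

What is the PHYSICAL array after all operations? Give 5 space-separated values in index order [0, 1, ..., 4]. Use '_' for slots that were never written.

Answer: 9 2 12 16 1

Derivation:
After op 1 (write(10)): arr=[10 _ _ _ _] head=0 tail=1 count=1
After op 2 (read()): arr=[10 _ _ _ _] head=1 tail=1 count=0
After op 3 (write(21)): arr=[10 21 _ _ _] head=1 tail=2 count=1
After op 4 (write(18)): arr=[10 21 18 _ _] head=1 tail=3 count=2
After op 5 (write(16)): arr=[10 21 18 16 _] head=1 tail=4 count=3
After op 6 (write(1)): arr=[10 21 18 16 1] head=1 tail=0 count=4
After op 7 (write(9)): arr=[9 21 18 16 1] head=1 tail=1 count=5
After op 8 (write(2)): arr=[9 2 18 16 1] head=2 tail=2 count=5
After op 9 (write(12)): arr=[9 2 12 16 1] head=3 tail=3 count=5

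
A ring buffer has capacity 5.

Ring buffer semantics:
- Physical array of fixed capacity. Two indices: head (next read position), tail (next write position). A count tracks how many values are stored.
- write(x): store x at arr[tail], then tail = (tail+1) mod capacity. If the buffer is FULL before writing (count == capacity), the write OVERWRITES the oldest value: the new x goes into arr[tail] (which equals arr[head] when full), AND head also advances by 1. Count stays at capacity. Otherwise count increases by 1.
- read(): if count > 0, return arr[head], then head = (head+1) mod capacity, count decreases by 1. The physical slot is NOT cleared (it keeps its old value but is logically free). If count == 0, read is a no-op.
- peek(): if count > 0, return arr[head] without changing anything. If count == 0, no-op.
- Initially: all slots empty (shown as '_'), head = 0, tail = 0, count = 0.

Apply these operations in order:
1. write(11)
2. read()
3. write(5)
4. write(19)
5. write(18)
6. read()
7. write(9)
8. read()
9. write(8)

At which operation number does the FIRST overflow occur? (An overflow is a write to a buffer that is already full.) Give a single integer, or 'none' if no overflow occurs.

After op 1 (write(11)): arr=[11 _ _ _ _] head=0 tail=1 count=1
After op 2 (read()): arr=[11 _ _ _ _] head=1 tail=1 count=0
After op 3 (write(5)): arr=[11 5 _ _ _] head=1 tail=2 count=1
After op 4 (write(19)): arr=[11 5 19 _ _] head=1 tail=3 count=2
After op 5 (write(18)): arr=[11 5 19 18 _] head=1 tail=4 count=3
After op 6 (read()): arr=[11 5 19 18 _] head=2 tail=4 count=2
After op 7 (write(9)): arr=[11 5 19 18 9] head=2 tail=0 count=3
After op 8 (read()): arr=[11 5 19 18 9] head=3 tail=0 count=2
After op 9 (write(8)): arr=[8 5 19 18 9] head=3 tail=1 count=3

Answer: none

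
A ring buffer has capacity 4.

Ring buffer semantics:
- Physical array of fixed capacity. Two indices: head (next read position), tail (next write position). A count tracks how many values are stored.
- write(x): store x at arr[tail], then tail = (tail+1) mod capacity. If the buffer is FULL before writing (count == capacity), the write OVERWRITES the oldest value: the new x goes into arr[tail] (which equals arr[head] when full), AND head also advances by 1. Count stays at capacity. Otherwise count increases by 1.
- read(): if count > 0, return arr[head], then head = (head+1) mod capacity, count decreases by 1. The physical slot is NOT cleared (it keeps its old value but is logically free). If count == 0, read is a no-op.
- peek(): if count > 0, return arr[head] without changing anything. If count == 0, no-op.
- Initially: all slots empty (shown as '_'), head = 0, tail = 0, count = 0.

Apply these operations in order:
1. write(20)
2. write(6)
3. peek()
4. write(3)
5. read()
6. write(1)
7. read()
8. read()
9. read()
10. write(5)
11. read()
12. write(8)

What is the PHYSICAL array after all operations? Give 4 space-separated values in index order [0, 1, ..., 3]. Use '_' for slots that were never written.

After op 1 (write(20)): arr=[20 _ _ _] head=0 tail=1 count=1
After op 2 (write(6)): arr=[20 6 _ _] head=0 tail=2 count=2
After op 3 (peek()): arr=[20 6 _ _] head=0 tail=2 count=2
After op 4 (write(3)): arr=[20 6 3 _] head=0 tail=3 count=3
After op 5 (read()): arr=[20 6 3 _] head=1 tail=3 count=2
After op 6 (write(1)): arr=[20 6 3 1] head=1 tail=0 count=3
After op 7 (read()): arr=[20 6 3 1] head=2 tail=0 count=2
After op 8 (read()): arr=[20 6 3 1] head=3 tail=0 count=1
After op 9 (read()): arr=[20 6 3 1] head=0 tail=0 count=0
After op 10 (write(5)): arr=[5 6 3 1] head=0 tail=1 count=1
After op 11 (read()): arr=[5 6 3 1] head=1 tail=1 count=0
After op 12 (write(8)): arr=[5 8 3 1] head=1 tail=2 count=1

Answer: 5 8 3 1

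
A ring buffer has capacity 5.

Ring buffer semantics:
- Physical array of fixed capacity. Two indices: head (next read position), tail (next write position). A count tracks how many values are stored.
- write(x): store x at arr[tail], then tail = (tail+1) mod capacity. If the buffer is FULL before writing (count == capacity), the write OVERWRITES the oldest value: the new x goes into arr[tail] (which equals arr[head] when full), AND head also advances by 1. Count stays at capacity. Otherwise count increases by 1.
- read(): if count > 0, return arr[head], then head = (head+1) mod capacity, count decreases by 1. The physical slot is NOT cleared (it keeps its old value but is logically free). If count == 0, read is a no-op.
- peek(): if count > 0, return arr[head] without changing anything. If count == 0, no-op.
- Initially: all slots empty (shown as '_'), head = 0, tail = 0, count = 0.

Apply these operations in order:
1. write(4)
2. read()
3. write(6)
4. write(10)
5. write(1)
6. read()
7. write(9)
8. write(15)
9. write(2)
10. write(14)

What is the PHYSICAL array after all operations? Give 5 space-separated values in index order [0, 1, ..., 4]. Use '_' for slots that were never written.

Answer: 15 2 14 1 9

Derivation:
After op 1 (write(4)): arr=[4 _ _ _ _] head=0 tail=1 count=1
After op 2 (read()): arr=[4 _ _ _ _] head=1 tail=1 count=0
After op 3 (write(6)): arr=[4 6 _ _ _] head=1 tail=2 count=1
After op 4 (write(10)): arr=[4 6 10 _ _] head=1 tail=3 count=2
After op 5 (write(1)): arr=[4 6 10 1 _] head=1 tail=4 count=3
After op 6 (read()): arr=[4 6 10 1 _] head=2 tail=4 count=2
After op 7 (write(9)): arr=[4 6 10 1 9] head=2 tail=0 count=3
After op 8 (write(15)): arr=[15 6 10 1 9] head=2 tail=1 count=4
After op 9 (write(2)): arr=[15 2 10 1 9] head=2 tail=2 count=5
After op 10 (write(14)): arr=[15 2 14 1 9] head=3 tail=3 count=5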